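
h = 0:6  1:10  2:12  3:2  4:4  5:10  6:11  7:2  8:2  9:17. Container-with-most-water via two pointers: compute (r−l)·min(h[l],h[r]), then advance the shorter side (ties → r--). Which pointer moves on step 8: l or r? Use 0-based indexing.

l

[0,9] min(6,17)*9=54 best=54 * → l++
[1,9] min(10,17)*8=80 best=80 * → l++
[2,9] min(12,17)*7=84 best=84 * → l++
[3,9] min(2,17)*6=12 best=84 → l++
[4,9] min(4,17)*5=20 best=84 → l++
[5,9] min(10,17)*4=40 best=84 → l++
[6,9] min(11,17)*3=33 best=84 → l++
[7,9] min(2,17)*2=4 best=84 → l++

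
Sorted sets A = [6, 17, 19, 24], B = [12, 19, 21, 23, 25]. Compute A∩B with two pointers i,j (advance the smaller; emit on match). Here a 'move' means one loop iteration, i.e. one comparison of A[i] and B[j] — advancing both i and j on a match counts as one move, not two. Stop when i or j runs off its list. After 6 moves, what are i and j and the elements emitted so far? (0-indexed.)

i=3, j=4, emitted=[19]

[i=0,j=0] 6<12 → i++
[i=1,j=0] 17>12 → j++
[i=1,j=1] 17<19 → i++
[i=2,j=1] 19==19 emit → i++,j++
[i=3,j=2] 24>21 → j++
[i=3,j=3] 24>23 → j++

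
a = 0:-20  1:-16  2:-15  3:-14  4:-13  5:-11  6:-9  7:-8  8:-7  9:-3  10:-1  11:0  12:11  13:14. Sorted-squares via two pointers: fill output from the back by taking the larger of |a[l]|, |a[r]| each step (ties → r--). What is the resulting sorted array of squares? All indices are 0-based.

[0, 1, 9, 49, 64, 81, 121, 121, 169, 196, 196, 225, 256, 400]

l=0 r=13: |-20|>|14| out[13]=400, l++
l=1 r=13: |-16|>|14| out[12]=256, l++
l=2 r=13: |-15|>|14| out[11]=225, l++
l=3 r=13: |-14|<=|14| out[10]=196, r--
l=3 r=12: |-14|>|11| out[9]=196, l++
l=4 r=12: |-13|>|11| out[8]=169, l++
l=5 r=12: |-11|<=|11| out[7]=121, r--
l=5 r=11: |-11|>|0| out[6]=121, l++
l=6 r=11: |-9|>|0| out[5]=81, l++
l=7 r=11: |-8|>|0| out[4]=64, l++
l=8 r=11: |-7|>|0| out[3]=49, l++
l=9 r=11: |-3|>|0| out[2]=9, l++
l=10 r=11: |-1|>|0| out[1]=1, l++
l=11 r=11: |0|<=|0| out[0]=0, r--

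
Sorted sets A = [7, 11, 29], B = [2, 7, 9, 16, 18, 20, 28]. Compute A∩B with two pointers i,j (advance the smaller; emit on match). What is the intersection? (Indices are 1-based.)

i=1 j=1: 7>2, j++
i=1 j=2: 7==7 emit, i++,j++
i=2 j=3: 11>9, j++
i=2 j=4: 11<16, i++
i=3 j=4: 29>16, j++
i=3 j=5: 29>18, j++
i=3 j=6: 29>20, j++
i=3 j=7: 29>28, j++

intersection = [7]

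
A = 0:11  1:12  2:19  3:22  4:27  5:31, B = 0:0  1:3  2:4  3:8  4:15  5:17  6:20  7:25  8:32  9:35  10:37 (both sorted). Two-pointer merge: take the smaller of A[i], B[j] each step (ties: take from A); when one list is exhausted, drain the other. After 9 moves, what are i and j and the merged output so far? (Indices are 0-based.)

i=3, j=6, merged so far=[0, 3, 4, 8, 11, 12, 15, 17, 19]

i=0 j=0: A[i]=11>B[j]=0 take 0, j++
i=0 j=1: A[i]=11>B[j]=3 take 3, j++
i=0 j=2: A[i]=11>B[j]=4 take 4, j++
i=0 j=3: A[i]=11>B[j]=8 take 8, j++
i=0 j=4: A[i]=11<=B[j]=15 take 11, i++
i=1 j=4: A[i]=12<=B[j]=15 take 12, i++
i=2 j=4: A[i]=19>B[j]=15 take 15, j++
i=2 j=5: A[i]=19>B[j]=17 take 17, j++
i=2 j=6: A[i]=19<=B[j]=20 take 19, i++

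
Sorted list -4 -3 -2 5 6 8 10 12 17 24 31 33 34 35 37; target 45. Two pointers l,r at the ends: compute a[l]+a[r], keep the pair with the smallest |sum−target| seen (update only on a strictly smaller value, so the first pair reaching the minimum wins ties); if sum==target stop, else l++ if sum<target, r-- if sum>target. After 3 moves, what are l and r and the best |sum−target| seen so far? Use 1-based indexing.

l=4, r=15, best |Δ|=10

[1,15] -4+37=33 d=12 * → l++
[2,15] -3+37=34 d=11 * → l++
[3,15] -2+37=35 d=10 * → l++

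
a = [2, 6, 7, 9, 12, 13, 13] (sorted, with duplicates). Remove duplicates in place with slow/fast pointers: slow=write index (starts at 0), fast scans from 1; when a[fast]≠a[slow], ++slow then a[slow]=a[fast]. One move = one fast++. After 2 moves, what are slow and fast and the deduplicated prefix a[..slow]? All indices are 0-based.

slow=0 fast=1: a[fast]=6≠a[slow]=2 write a[1]=6, slow++,fast++
slow=1 fast=2: a[fast]=7≠a[slow]=6 write a[2]=7, slow++,fast++

slow=2, fast=3, prefix=[2, 6, 7]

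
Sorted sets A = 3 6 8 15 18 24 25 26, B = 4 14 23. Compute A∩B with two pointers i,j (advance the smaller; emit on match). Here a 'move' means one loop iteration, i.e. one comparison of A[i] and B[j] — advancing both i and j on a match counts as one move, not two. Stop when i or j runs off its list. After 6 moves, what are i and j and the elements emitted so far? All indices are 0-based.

i=4, j=2, emitted=[]

[i=0,j=0] 3<4 → i++
[i=1,j=0] 6>4 → j++
[i=1,j=1] 6<14 → i++
[i=2,j=1] 8<14 → i++
[i=3,j=1] 15>14 → j++
[i=3,j=2] 15<23 → i++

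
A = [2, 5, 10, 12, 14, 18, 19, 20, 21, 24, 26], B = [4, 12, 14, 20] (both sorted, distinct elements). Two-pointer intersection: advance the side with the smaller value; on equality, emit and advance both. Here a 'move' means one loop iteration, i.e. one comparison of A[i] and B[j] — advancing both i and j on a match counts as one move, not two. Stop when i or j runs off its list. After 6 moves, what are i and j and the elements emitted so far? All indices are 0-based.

i=5, j=3, emitted=[12, 14]

[i=0,j=0] 2<4 → i++
[i=1,j=0] 5>4 → j++
[i=1,j=1] 5<12 → i++
[i=2,j=1] 10<12 → i++
[i=3,j=1] 12==12 emit → i++,j++
[i=4,j=2] 14==14 emit → i++,j++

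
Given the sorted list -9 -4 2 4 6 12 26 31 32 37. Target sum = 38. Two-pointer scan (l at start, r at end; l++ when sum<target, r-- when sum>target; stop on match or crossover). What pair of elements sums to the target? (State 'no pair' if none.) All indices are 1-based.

l=1 r=10: -9+37=28 <38, l++
l=2 r=10: -4+37=33 <38, l++
l=3 r=10: 2+37=39 >38, r--
l=3 r=9: 2+32=34 <38, l++
l=4 r=9: 4+32=36 <38, l++
l=5 r=9: 6+32=38, found

(6, 32)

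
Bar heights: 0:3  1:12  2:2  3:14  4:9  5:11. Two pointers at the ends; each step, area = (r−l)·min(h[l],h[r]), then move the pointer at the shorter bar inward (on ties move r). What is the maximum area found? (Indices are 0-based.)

max area = 44

[0,5] min(3,11)*5=15 best=15 * → l++
[1,5] min(12,11)*4=44 best=44 * → r--
[1,4] min(12,9)*3=27 best=44 → r--
[1,3] min(12,14)*2=24 best=44 → l++
[2,3] min(2,14)*1=2 best=44 → l++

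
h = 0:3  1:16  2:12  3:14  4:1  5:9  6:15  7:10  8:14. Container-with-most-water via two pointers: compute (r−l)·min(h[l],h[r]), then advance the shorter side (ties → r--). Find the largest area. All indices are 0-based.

max area = 98

l=0 r=8: min(3,14)*8=24 best=24 *, l++
l=1 r=8: min(16,14)*7=98 best=98 *, r--
l=1 r=7: min(16,10)*6=60 best=98, r--
l=1 r=6: min(16,15)*5=75 best=98, r--
l=1 r=5: min(16,9)*4=36 best=98, r--
l=1 r=4: min(16,1)*3=3 best=98, r--
l=1 r=3: min(16,14)*2=28 best=98, r--
l=1 r=2: min(16,12)*1=12 best=98, r--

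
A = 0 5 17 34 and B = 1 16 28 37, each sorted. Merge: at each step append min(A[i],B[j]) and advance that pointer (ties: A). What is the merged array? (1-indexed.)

i=1 j=1: A[i]=0<=B[j]=1 take 0, i++
i=2 j=1: A[i]=5>B[j]=1 take 1, j++
i=2 j=2: A[i]=5<=B[j]=16 take 5, i++
i=3 j=2: A[i]=17>B[j]=16 take 16, j++
i=3 j=3: A[i]=17<=B[j]=28 take 17, i++
i=4 j=3: A[i]=34>B[j]=28 take 28, j++
i=4 j=4: A[i]=34<=B[j]=37 take 34, i++
i=5 j=4: A done, take B[j]=37, j++

[0, 1, 5, 16, 17, 28, 34, 37]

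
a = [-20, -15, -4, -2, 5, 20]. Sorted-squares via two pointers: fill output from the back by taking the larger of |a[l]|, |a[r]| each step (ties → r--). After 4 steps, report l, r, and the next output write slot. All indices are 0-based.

l=2, r=3, next write slot=1

[0,5] |-20|<=|20| out[5]=400 → r--
[0,4] |-20|>|5| out[4]=400 → l++
[1,4] |-15|>|5| out[3]=225 → l++
[2,4] |-4|<=|5| out[2]=25 → r--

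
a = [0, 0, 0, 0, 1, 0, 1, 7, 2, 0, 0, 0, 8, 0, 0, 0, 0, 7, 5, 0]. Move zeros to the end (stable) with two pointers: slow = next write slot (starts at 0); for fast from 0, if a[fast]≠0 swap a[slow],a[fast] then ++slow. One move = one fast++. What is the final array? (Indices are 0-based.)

(s=0,f=0) a[fast]=0 → fast++
(s=0,f=1) a[fast]=0 → fast++
(s=0,f=2) a[fast]=0 → fast++
(s=0,f=3) a[fast]=0 → fast++
(s=0,f=4) a[fast]=1≠0 swap→a[0]=1 → slow++,fast++
(s=1,f=5) a[fast]=0 → fast++
(s=1,f=6) a[fast]=1≠0 swap→a[1]=1 → slow++,fast++
(s=2,f=7) a[fast]=7≠0 swap→a[2]=7 → slow++,fast++
(s=3,f=8) a[fast]=2≠0 swap→a[3]=2 → slow++,fast++
(s=4,f=9) a[fast]=0 → fast++
(s=4,f=10) a[fast]=0 → fast++
(s=4,f=11) a[fast]=0 → fast++
(s=4,f=12) a[fast]=8≠0 swap→a[4]=8 → slow++,fast++
(s=5,f=13) a[fast]=0 → fast++
(s=5,f=14) a[fast]=0 → fast++
(s=5,f=15) a[fast]=0 → fast++
(s=5,f=16) a[fast]=0 → fast++
(s=5,f=17) a[fast]=7≠0 swap→a[5]=7 → slow++,fast++
(s=6,f=18) a[fast]=5≠0 swap→a[6]=5 → slow++,fast++
(s=7,f=19) a[fast]=0 → fast++

[1, 1, 7, 2, 8, 7, 5, 0, 0, 0, 0, 0, 0, 0, 0, 0, 0, 0, 0, 0]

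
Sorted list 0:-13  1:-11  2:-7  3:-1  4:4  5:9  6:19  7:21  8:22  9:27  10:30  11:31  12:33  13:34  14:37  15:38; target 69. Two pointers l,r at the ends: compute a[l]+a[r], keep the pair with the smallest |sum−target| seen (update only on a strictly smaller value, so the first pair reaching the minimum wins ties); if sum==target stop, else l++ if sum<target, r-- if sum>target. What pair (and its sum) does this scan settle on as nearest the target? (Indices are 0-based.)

[0,15] -13+38=25 d=44 * → l++
[1,15] -11+38=27 d=42 * → l++
[2,15] -7+38=31 d=38 * → l++
[3,15] -1+38=37 d=32 * → l++
[4,15] 4+38=42 d=27 * → l++
[5,15] 9+38=47 d=22 * → l++
[6,15] 19+38=57 d=12 * → l++
[7,15] 21+38=59 d=10 * → l++
[8,15] 22+38=60 d=9 * → l++
[9,15] 27+38=65 d=4 * → l++
[10,15] 30+38=68 d=1 * → l++
[11,15] 31+38=69 d=0 * → stop

pair (31, 38) with sum 69 (|Δ|=0)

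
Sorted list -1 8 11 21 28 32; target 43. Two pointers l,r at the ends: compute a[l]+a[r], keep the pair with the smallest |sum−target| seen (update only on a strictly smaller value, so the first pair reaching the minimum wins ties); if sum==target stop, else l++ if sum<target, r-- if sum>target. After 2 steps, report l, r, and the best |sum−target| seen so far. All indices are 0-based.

l=2, r=5, best |Δ|=3

l=0 r=5: -1+32=31 d=12 *, l++
l=1 r=5: 8+32=40 d=3 *, l++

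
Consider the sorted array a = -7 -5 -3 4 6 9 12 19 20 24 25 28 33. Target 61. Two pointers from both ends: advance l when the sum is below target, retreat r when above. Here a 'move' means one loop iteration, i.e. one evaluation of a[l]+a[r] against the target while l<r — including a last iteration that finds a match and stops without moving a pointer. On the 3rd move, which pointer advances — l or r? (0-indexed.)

l

l=0 r=12: -7+33=26 <61, l++
l=1 r=12: -5+33=28 <61, l++
l=2 r=12: -3+33=30 <61, l++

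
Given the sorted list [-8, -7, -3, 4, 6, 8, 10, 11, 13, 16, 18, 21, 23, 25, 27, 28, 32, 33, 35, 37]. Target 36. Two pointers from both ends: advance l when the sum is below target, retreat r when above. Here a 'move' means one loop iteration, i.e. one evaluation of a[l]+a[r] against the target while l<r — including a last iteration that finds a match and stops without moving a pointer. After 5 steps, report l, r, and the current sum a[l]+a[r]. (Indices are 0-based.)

[0,19] -8+37=29 <36 → l++
[1,19] -7+37=30 <36 → l++
[2,19] -3+37=34 <36 → l++
[3,19] 4+37=41 >36 → r--
[3,18] 4+35=39 >36 → r--

l=3, r=17, sum=37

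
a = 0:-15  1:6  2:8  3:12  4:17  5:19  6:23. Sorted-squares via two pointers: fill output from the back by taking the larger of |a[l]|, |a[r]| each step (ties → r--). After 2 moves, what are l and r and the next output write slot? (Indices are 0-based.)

[0,6] |-15|<=|23| out[6]=529 → r--
[0,5] |-15|<=|19| out[5]=361 → r--

l=0, r=4, next write slot=4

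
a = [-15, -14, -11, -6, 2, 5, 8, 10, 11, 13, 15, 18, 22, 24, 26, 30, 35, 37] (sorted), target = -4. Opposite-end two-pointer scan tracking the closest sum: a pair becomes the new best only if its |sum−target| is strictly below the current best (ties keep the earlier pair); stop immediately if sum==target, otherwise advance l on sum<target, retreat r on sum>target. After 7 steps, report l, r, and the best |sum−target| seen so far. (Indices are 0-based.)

[0,17] -15+37=22 d=26 * → r--
[0,16] -15+35=20 d=24 * → r--
[0,15] -15+30=15 d=19 * → r--
[0,14] -15+26=11 d=15 * → r--
[0,13] -15+24=9 d=13 * → r--
[0,12] -15+22=7 d=11 * → r--
[0,11] -15+18=3 d=7 * → r--

l=0, r=10, best |Δ|=7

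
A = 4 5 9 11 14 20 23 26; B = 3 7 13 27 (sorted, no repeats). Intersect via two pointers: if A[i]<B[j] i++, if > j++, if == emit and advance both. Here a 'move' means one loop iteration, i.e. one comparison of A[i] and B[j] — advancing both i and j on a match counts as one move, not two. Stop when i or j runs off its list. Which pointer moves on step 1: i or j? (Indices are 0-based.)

[i=0,j=0] 4>3 → j++

j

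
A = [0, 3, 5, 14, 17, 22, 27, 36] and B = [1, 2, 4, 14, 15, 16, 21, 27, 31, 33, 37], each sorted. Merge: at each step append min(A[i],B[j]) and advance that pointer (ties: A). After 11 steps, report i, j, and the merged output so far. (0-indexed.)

i=5, j=6, merged so far=[0, 1, 2, 3, 4, 5, 14, 14, 15, 16, 17]

i=0 j=0: A[i]=0<=B[j]=1 take 0, i++
i=1 j=0: A[i]=3>B[j]=1 take 1, j++
i=1 j=1: A[i]=3>B[j]=2 take 2, j++
i=1 j=2: A[i]=3<=B[j]=4 take 3, i++
i=2 j=2: A[i]=5>B[j]=4 take 4, j++
i=2 j=3: A[i]=5<=B[j]=14 take 5, i++
i=3 j=3: A[i]=14<=B[j]=14 take 14, i++
i=4 j=3: A[i]=17>B[j]=14 take 14, j++
i=4 j=4: A[i]=17>B[j]=15 take 15, j++
i=4 j=5: A[i]=17>B[j]=16 take 16, j++
i=4 j=6: A[i]=17<=B[j]=21 take 17, i++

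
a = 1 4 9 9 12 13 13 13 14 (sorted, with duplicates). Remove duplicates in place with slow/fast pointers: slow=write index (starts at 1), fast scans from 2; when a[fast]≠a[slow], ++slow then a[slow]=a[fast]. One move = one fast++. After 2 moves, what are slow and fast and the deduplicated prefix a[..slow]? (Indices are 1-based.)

slow=3, fast=4, prefix=[1, 4, 9]

(s=1,f=2) a[fast]=4≠a[slow]=1 write a[2]=4 → slow++,fast++
(s=2,f=3) a[fast]=9≠a[slow]=4 write a[3]=9 → slow++,fast++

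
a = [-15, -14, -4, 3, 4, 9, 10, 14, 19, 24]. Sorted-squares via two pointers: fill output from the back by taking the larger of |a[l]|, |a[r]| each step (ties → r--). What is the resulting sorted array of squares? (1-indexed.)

[9, 16, 16, 81, 100, 196, 196, 225, 361, 576]

[1,10] |-15|<=|24| out[10]=576 → r--
[1,9] |-15|<=|19| out[9]=361 → r--
[1,8] |-15|>|14| out[8]=225 → l++
[2,8] |-14|<=|14| out[7]=196 → r--
[2,7] |-14|>|10| out[6]=196 → l++
[3,7] |-4|<=|10| out[5]=100 → r--
[3,6] |-4|<=|9| out[4]=81 → r--
[3,5] |-4|<=|4| out[3]=16 → r--
[3,4] |-4|>|3| out[2]=16 → l++
[4,4] |3|<=|3| out[1]=9 → r--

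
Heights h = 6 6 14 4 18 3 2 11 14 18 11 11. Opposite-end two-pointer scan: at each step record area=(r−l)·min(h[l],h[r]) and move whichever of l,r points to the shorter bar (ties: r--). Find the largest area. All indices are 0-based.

max area = 99

[0,11] min(6,11)*11=66 best=66 * → l++
[1,11] min(6,11)*10=60 best=66 → l++
[2,11] min(14,11)*9=99 best=99 * → r--
[2,10] min(14,11)*8=88 best=99 → r--
[2,9] min(14,18)*7=98 best=99 → l++
[3,9] min(4,18)*6=24 best=99 → l++
[4,9] min(18,18)*5=90 best=99 → r--
[4,8] min(18,14)*4=56 best=99 → r--
[4,7] min(18,11)*3=33 best=99 → r--
[4,6] min(18,2)*2=4 best=99 → r--
[4,5] min(18,3)*1=3 best=99 → r--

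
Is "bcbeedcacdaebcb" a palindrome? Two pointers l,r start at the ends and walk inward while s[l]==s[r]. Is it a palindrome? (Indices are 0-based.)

l=0 r=14: 'b'=='b', l++,r--
l=1 r=13: 'c'=='c', l++,r--
l=2 r=12: 'b'=='b', l++,r--
l=3 r=11: 'e'=='e', l++,r--
l=4 r=10: 'e'!='a', stop

not a palindrome (mismatch at 4,10)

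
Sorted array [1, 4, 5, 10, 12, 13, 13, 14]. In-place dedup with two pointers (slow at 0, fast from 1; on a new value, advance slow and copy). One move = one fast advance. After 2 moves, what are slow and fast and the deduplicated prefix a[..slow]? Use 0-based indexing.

slow=2, fast=3, prefix=[1, 4, 5]

slow=0 fast=1: a[fast]=4≠a[slow]=1 write a[1]=4, slow++,fast++
slow=1 fast=2: a[fast]=5≠a[slow]=4 write a[2]=5, slow++,fast++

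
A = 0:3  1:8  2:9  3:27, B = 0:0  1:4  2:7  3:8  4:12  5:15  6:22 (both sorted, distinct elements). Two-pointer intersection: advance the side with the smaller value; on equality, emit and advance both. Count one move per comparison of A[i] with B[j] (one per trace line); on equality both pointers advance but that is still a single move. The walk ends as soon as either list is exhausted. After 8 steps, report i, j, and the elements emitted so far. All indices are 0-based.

i=3, j=6, emitted=[8]

[i=0,j=0] 3>0 → j++
[i=0,j=1] 3<4 → i++
[i=1,j=1] 8>4 → j++
[i=1,j=2] 8>7 → j++
[i=1,j=3] 8==8 emit → i++,j++
[i=2,j=4] 9<12 → i++
[i=3,j=4] 27>12 → j++
[i=3,j=5] 27>15 → j++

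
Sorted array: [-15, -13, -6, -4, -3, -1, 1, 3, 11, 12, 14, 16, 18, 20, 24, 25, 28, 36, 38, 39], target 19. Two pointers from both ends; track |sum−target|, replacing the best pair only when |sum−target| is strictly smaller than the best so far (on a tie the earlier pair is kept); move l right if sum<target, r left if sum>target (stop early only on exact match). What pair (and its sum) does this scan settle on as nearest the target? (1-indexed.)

l=1 r=20: -15+39=24 d=5 *, r--
l=1 r=19: -15+38=23 d=4 *, r--
l=1 r=18: -15+36=21 d=2 *, r--
l=1 r=17: -15+28=13 d=6, l++
l=2 r=17: -13+28=15 d=4, l++
l=3 r=17: -6+28=22 d=3, r--
l=3 r=16: -6+25=19 d=0 *, stop

pair (-6, 25) with sum 19 (|Δ|=0)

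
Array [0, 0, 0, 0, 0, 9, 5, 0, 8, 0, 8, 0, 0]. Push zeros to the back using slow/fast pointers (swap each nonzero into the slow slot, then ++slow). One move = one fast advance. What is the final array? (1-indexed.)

[9, 5, 8, 8, 0, 0, 0, 0, 0, 0, 0, 0, 0]

(s=1,f=1) a[fast]=0 → fast++
(s=1,f=2) a[fast]=0 → fast++
(s=1,f=3) a[fast]=0 → fast++
(s=1,f=4) a[fast]=0 → fast++
(s=1,f=5) a[fast]=0 → fast++
(s=1,f=6) a[fast]=9≠0 swap→a[1]=9 → slow++,fast++
(s=2,f=7) a[fast]=5≠0 swap→a[2]=5 → slow++,fast++
(s=3,f=8) a[fast]=0 → fast++
(s=3,f=9) a[fast]=8≠0 swap→a[3]=8 → slow++,fast++
(s=4,f=10) a[fast]=0 → fast++
(s=4,f=11) a[fast]=8≠0 swap→a[4]=8 → slow++,fast++
(s=5,f=12) a[fast]=0 → fast++
(s=5,f=13) a[fast]=0 → fast++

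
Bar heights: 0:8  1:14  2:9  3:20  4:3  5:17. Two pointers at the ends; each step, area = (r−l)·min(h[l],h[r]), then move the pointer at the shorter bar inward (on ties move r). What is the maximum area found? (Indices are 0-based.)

max area = 56

l=0 r=5: min(8,17)*5=40 best=40 *, l++
l=1 r=5: min(14,17)*4=56 best=56 *, l++
l=2 r=5: min(9,17)*3=27 best=56, l++
l=3 r=5: min(20,17)*2=34 best=56, r--
l=3 r=4: min(20,3)*1=3 best=56, r--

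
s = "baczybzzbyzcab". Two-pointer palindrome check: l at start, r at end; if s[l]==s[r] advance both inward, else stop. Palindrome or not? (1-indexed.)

palindrome

[1,14] 'b'=='b' → l++,r--
[2,13] 'a'=='a' → l++,r--
[3,12] 'c'=='c' → l++,r--
[4,11] 'z'=='z' → l++,r--
[5,10] 'y'=='y' → l++,r--
[6,9] 'b'=='b' → l++,r--
[7,8] 'z'=='z' → l++,r--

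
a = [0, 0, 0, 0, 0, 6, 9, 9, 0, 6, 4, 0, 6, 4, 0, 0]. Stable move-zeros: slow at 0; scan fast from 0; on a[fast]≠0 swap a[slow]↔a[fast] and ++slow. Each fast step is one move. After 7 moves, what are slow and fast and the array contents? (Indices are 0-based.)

(s=0,f=0) a[fast]=0 → fast++
(s=0,f=1) a[fast]=0 → fast++
(s=0,f=2) a[fast]=0 → fast++
(s=0,f=3) a[fast]=0 → fast++
(s=0,f=4) a[fast]=0 → fast++
(s=0,f=5) a[fast]=6≠0 swap→a[0]=6 → slow++,fast++
(s=1,f=6) a[fast]=9≠0 swap→a[1]=9 → slow++,fast++

slow=2, fast=7, a=[6, 9, 0, 0, 0, 0, 0, 9, 0, 6, 4, 0, 6, 4, 0, 0]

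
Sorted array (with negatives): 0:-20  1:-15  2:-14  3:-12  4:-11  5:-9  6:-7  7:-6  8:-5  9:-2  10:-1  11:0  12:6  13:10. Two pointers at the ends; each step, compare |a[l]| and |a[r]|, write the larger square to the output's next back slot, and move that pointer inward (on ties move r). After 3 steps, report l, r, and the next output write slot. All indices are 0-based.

l=0 r=13: |-20|>|10| out[13]=400, l++
l=1 r=13: |-15|>|10| out[12]=225, l++
l=2 r=13: |-14|>|10| out[11]=196, l++

l=3, r=13, next write slot=10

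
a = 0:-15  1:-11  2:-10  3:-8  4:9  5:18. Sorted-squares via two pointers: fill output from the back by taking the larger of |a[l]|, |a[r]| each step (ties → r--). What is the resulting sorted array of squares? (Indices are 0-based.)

[64, 81, 100, 121, 225, 324]

l=0 r=5: |-15|<=|18| out[5]=324, r--
l=0 r=4: |-15|>|9| out[4]=225, l++
l=1 r=4: |-11|>|9| out[3]=121, l++
l=2 r=4: |-10|>|9| out[2]=100, l++
l=3 r=4: |-8|<=|9| out[1]=81, r--
l=3 r=3: |-8|<=|-8| out[0]=64, r--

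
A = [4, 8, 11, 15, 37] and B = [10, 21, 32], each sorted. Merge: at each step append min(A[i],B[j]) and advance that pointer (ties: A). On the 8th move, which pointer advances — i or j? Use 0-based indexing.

i

i=0 j=0: A[i]=4<=B[j]=10 take 4, i++
i=1 j=0: A[i]=8<=B[j]=10 take 8, i++
i=2 j=0: A[i]=11>B[j]=10 take 10, j++
i=2 j=1: A[i]=11<=B[j]=21 take 11, i++
i=3 j=1: A[i]=15<=B[j]=21 take 15, i++
i=4 j=1: A[i]=37>B[j]=21 take 21, j++
i=4 j=2: A[i]=37>B[j]=32 take 32, j++
i=4 j=3: B done, take A[i]=37, i++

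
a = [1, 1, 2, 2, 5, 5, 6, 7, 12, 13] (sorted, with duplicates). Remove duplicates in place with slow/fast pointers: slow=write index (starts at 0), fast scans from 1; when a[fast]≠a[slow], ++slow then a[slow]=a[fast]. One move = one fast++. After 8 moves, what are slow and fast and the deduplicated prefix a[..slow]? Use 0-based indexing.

slow=0 fast=1: a[fast]=1=a[slow] dup, fast++
slow=0 fast=2: a[fast]=2≠a[slow]=1 write a[1]=2, slow++,fast++
slow=1 fast=3: a[fast]=2=a[slow] dup, fast++
slow=1 fast=4: a[fast]=5≠a[slow]=2 write a[2]=5, slow++,fast++
slow=2 fast=5: a[fast]=5=a[slow] dup, fast++
slow=2 fast=6: a[fast]=6≠a[slow]=5 write a[3]=6, slow++,fast++
slow=3 fast=7: a[fast]=7≠a[slow]=6 write a[4]=7, slow++,fast++
slow=4 fast=8: a[fast]=12≠a[slow]=7 write a[5]=12, slow++,fast++

slow=5, fast=9, prefix=[1, 2, 5, 6, 7, 12]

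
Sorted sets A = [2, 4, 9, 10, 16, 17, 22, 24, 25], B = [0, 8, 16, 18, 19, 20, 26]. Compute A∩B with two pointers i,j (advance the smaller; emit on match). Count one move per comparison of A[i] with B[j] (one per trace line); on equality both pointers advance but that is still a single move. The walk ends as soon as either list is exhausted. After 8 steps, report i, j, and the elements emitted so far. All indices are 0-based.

i=6, j=3, emitted=[16]

[i=0,j=0] 2>0 → j++
[i=0,j=1] 2<8 → i++
[i=1,j=1] 4<8 → i++
[i=2,j=1] 9>8 → j++
[i=2,j=2] 9<16 → i++
[i=3,j=2] 10<16 → i++
[i=4,j=2] 16==16 emit → i++,j++
[i=5,j=3] 17<18 → i++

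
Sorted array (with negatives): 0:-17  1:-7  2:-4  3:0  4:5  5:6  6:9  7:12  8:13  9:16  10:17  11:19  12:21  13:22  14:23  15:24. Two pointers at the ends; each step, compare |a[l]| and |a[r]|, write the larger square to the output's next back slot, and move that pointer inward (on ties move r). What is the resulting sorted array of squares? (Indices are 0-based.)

[0, 16, 25, 36, 49, 81, 144, 169, 256, 289, 289, 361, 441, 484, 529, 576]

l=0 r=15: |-17|<=|24| out[15]=576, r--
l=0 r=14: |-17|<=|23| out[14]=529, r--
l=0 r=13: |-17|<=|22| out[13]=484, r--
l=0 r=12: |-17|<=|21| out[12]=441, r--
l=0 r=11: |-17|<=|19| out[11]=361, r--
l=0 r=10: |-17|<=|17| out[10]=289, r--
l=0 r=9: |-17|>|16| out[9]=289, l++
l=1 r=9: |-7|<=|16| out[8]=256, r--
l=1 r=8: |-7|<=|13| out[7]=169, r--
l=1 r=7: |-7|<=|12| out[6]=144, r--
l=1 r=6: |-7|<=|9| out[5]=81, r--
l=1 r=5: |-7|>|6| out[4]=49, l++
l=2 r=5: |-4|<=|6| out[3]=36, r--
l=2 r=4: |-4|<=|5| out[2]=25, r--
l=2 r=3: |-4|>|0| out[1]=16, l++
l=3 r=3: |0|<=|0| out[0]=0, r--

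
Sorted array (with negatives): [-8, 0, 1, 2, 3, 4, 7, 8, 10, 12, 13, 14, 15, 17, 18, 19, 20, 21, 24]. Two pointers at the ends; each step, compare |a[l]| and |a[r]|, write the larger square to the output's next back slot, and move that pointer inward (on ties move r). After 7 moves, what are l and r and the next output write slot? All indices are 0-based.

[0,18] |-8|<=|24| out[18]=576 → r--
[0,17] |-8|<=|21| out[17]=441 → r--
[0,16] |-8|<=|20| out[16]=400 → r--
[0,15] |-8|<=|19| out[15]=361 → r--
[0,14] |-8|<=|18| out[14]=324 → r--
[0,13] |-8|<=|17| out[13]=289 → r--
[0,12] |-8|<=|15| out[12]=225 → r--

l=0, r=11, next write slot=11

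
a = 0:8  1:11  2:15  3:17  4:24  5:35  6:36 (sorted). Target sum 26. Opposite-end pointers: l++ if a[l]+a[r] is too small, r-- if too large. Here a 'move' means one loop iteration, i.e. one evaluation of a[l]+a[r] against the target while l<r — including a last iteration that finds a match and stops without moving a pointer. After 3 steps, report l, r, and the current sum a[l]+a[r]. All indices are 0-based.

l=0, r=3, sum=25

l=0 r=6: 8+36=44 >26, r--
l=0 r=5: 8+35=43 >26, r--
l=0 r=4: 8+24=32 >26, r--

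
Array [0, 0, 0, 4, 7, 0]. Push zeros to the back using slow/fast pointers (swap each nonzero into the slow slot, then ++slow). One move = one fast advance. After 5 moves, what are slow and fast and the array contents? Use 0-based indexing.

slow=2, fast=5, a=[4, 7, 0, 0, 0, 0]

slow=0 fast=0: a[fast]=0, fast++
slow=0 fast=1: a[fast]=0, fast++
slow=0 fast=2: a[fast]=0, fast++
slow=0 fast=3: a[fast]=4≠0 swap→a[0]=4, slow++,fast++
slow=1 fast=4: a[fast]=7≠0 swap→a[1]=7, slow++,fast++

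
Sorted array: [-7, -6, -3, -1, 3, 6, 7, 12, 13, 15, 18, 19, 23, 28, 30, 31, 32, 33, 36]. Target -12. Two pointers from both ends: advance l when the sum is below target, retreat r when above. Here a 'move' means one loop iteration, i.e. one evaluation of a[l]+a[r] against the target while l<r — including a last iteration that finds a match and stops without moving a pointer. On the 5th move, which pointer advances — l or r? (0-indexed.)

l=0 r=18: -7+36=29 >-12, r--
l=0 r=17: -7+33=26 >-12, r--
l=0 r=16: -7+32=25 >-12, r--
l=0 r=15: -7+31=24 >-12, r--
l=0 r=14: -7+30=23 >-12, r--

r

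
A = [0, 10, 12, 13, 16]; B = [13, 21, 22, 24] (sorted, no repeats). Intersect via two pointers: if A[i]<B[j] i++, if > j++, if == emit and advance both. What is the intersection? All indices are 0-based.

intersection = [13]

i=0 j=0: 0<13, i++
i=1 j=0: 10<13, i++
i=2 j=0: 12<13, i++
i=3 j=0: 13==13 emit, i++,j++
i=4 j=1: 16<21, i++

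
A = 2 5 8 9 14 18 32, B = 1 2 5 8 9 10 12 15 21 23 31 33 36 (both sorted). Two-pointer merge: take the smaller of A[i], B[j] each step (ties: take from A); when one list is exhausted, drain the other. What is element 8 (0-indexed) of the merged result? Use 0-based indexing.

merged[8] = 9

i=0 j=0: A[i]=2>B[j]=1 take 1, j++
i=0 j=1: A[i]=2<=B[j]=2 take 2, i++
i=1 j=1: A[i]=5>B[j]=2 take 2, j++
i=1 j=2: A[i]=5<=B[j]=5 take 5, i++
i=2 j=2: A[i]=8>B[j]=5 take 5, j++
i=2 j=3: A[i]=8<=B[j]=8 take 8, i++
i=3 j=3: A[i]=9>B[j]=8 take 8, j++
i=3 j=4: A[i]=9<=B[j]=9 take 9, i++
i=4 j=4: A[i]=14>B[j]=9 take 9, j++
i=4 j=5: A[i]=14>B[j]=10 take 10, j++
i=4 j=6: A[i]=14>B[j]=12 take 12, j++
i=4 j=7: A[i]=14<=B[j]=15 take 14, i++
i=5 j=7: A[i]=18>B[j]=15 take 15, j++
i=5 j=8: A[i]=18<=B[j]=21 take 18, i++
i=6 j=8: A[i]=32>B[j]=21 take 21, j++
i=6 j=9: A[i]=32>B[j]=23 take 23, j++
i=6 j=10: A[i]=32>B[j]=31 take 31, j++
i=6 j=11: A[i]=32<=B[j]=33 take 32, i++
i=7 j=11: A done, take B[j]=33, j++
i=7 j=12: A done, take B[j]=36, j++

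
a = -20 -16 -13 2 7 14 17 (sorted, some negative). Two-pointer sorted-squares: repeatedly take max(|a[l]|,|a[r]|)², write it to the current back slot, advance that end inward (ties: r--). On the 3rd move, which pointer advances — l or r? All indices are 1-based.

[1,7] |-20|>|17| out[7]=400 → l++
[2,7] |-16|<=|17| out[6]=289 → r--
[2,6] |-16|>|14| out[5]=256 → l++

l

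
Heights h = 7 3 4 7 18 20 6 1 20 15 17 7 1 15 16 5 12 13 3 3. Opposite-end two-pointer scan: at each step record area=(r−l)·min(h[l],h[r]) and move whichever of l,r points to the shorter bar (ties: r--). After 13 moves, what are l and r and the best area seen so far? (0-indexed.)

l=0 r=19: min(7,3)*19=57 best=57 *, r--
l=0 r=18: min(7,3)*18=54 best=57, r--
l=0 r=17: min(7,13)*17=119 best=119 *, l++
l=1 r=17: min(3,13)*16=48 best=119, l++
l=2 r=17: min(4,13)*15=60 best=119, l++
l=3 r=17: min(7,13)*14=98 best=119, l++
l=4 r=17: min(18,13)*13=169 best=169 *, r--
l=4 r=16: min(18,12)*12=144 best=169, r--
l=4 r=15: min(18,5)*11=55 best=169, r--
l=4 r=14: min(18,16)*10=160 best=169, r--
l=4 r=13: min(18,15)*9=135 best=169, r--
l=4 r=12: min(18,1)*8=8 best=169, r--
l=4 r=11: min(18,7)*7=49 best=169, r--

l=4, r=10, best area=169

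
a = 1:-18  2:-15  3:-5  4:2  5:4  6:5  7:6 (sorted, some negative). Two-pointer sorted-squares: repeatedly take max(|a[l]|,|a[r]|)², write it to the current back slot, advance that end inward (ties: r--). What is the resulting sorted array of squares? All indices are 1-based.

[4, 16, 25, 25, 36, 225, 324]

[1,7] |-18|>|6| out[7]=324 → l++
[2,7] |-15|>|6| out[6]=225 → l++
[3,7] |-5|<=|6| out[5]=36 → r--
[3,6] |-5|<=|5| out[4]=25 → r--
[3,5] |-5|>|4| out[3]=25 → l++
[4,5] |2|<=|4| out[2]=16 → r--
[4,4] |2|<=|2| out[1]=4 → r--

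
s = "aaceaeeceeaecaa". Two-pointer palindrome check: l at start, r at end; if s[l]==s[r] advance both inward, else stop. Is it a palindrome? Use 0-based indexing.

l=0 r=14: 'a'=='a', l++,r--
l=1 r=13: 'a'=='a', l++,r--
l=2 r=12: 'c'=='c', l++,r--
l=3 r=11: 'e'=='e', l++,r--
l=4 r=10: 'a'=='a', l++,r--
l=5 r=9: 'e'=='e', l++,r--
l=6 r=8: 'e'=='e', l++,r--

palindrome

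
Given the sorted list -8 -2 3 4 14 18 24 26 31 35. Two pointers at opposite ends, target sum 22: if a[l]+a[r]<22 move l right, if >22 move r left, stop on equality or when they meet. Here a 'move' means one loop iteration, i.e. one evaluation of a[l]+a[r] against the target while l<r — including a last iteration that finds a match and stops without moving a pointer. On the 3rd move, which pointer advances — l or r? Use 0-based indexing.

l=0 r=9: -8+35=27 >22, r--
l=0 r=8: -8+31=23 >22, r--
l=0 r=7: -8+26=18 <22, l++

l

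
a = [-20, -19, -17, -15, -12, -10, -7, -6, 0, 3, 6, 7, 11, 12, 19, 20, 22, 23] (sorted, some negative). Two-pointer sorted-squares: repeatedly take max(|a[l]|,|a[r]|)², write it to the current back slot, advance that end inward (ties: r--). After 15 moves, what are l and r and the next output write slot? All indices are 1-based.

[1,18] |-20|<=|23| out[18]=529 → r--
[1,17] |-20|<=|22| out[17]=484 → r--
[1,16] |-20|<=|20| out[16]=400 → r--
[1,15] |-20|>|19| out[15]=400 → l++
[2,15] |-19|<=|19| out[14]=361 → r--
[2,14] |-19|>|12| out[13]=361 → l++
[3,14] |-17|>|12| out[12]=289 → l++
[4,14] |-15|>|12| out[11]=225 → l++
[5,14] |-12|<=|12| out[10]=144 → r--
[5,13] |-12|>|11| out[9]=144 → l++
[6,13] |-10|<=|11| out[8]=121 → r--
[6,12] |-10|>|7| out[7]=100 → l++
[7,12] |-7|<=|7| out[6]=49 → r--
[7,11] |-7|>|6| out[5]=49 → l++
[8,11] |-6|<=|6| out[4]=36 → r--

l=8, r=10, next write slot=3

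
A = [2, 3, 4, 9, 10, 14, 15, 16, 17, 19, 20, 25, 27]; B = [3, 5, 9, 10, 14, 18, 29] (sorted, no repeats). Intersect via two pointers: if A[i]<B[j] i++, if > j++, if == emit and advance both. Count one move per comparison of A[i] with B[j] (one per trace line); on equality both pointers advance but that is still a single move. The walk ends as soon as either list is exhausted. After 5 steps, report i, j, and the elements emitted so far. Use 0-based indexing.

i=4, j=3, emitted=[3, 9]

i=0 j=0: 2<3, i++
i=1 j=0: 3==3 emit, i++,j++
i=2 j=1: 4<5, i++
i=3 j=1: 9>5, j++
i=3 j=2: 9==9 emit, i++,j++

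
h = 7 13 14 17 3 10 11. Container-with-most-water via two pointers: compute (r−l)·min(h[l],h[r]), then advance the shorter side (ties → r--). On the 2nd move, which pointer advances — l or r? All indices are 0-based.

r

l=0 r=6: min(7,11)*6=42 best=42 *, l++
l=1 r=6: min(13,11)*5=55 best=55 *, r--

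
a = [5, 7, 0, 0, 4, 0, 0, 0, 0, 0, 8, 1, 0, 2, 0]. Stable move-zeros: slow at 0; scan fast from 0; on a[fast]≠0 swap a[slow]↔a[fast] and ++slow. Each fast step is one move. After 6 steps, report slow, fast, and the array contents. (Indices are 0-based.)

slow=3, fast=6, a=[5, 7, 4, 0, 0, 0, 0, 0, 0, 0, 8, 1, 0, 2, 0]

slow=0 fast=0: a[fast]=5≠0 swap→a[0]=5, slow++,fast++
slow=1 fast=1: a[fast]=7≠0 swap→a[1]=7, slow++,fast++
slow=2 fast=2: a[fast]=0, fast++
slow=2 fast=3: a[fast]=0, fast++
slow=2 fast=4: a[fast]=4≠0 swap→a[2]=4, slow++,fast++
slow=3 fast=5: a[fast]=0, fast++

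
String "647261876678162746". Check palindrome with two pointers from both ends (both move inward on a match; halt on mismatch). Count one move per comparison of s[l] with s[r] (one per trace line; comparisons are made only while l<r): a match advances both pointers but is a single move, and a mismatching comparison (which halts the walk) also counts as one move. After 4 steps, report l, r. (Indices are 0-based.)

l=0 r=17: '6'=='6', l++,r--
l=1 r=16: '4'=='4', l++,r--
l=2 r=15: '7'=='7', l++,r--
l=3 r=14: '2'=='2', l++,r--

l=4, r=13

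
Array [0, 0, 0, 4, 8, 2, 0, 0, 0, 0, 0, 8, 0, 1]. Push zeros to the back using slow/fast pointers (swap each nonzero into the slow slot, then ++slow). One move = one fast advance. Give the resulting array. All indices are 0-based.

[4, 8, 2, 8, 1, 0, 0, 0, 0, 0, 0, 0, 0, 0]

(s=0,f=0) a[fast]=0 → fast++
(s=0,f=1) a[fast]=0 → fast++
(s=0,f=2) a[fast]=0 → fast++
(s=0,f=3) a[fast]=4≠0 swap→a[0]=4 → slow++,fast++
(s=1,f=4) a[fast]=8≠0 swap→a[1]=8 → slow++,fast++
(s=2,f=5) a[fast]=2≠0 swap→a[2]=2 → slow++,fast++
(s=3,f=6) a[fast]=0 → fast++
(s=3,f=7) a[fast]=0 → fast++
(s=3,f=8) a[fast]=0 → fast++
(s=3,f=9) a[fast]=0 → fast++
(s=3,f=10) a[fast]=0 → fast++
(s=3,f=11) a[fast]=8≠0 swap→a[3]=8 → slow++,fast++
(s=4,f=12) a[fast]=0 → fast++
(s=4,f=13) a[fast]=1≠0 swap→a[4]=1 → slow++,fast++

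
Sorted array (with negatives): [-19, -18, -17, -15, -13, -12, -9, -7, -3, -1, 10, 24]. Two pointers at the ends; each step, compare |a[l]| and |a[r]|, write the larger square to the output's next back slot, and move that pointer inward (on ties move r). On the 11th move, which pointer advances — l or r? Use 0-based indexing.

l

l=0 r=11: |-19|<=|24| out[11]=576, r--
l=0 r=10: |-19|>|10| out[10]=361, l++
l=1 r=10: |-18|>|10| out[9]=324, l++
l=2 r=10: |-17|>|10| out[8]=289, l++
l=3 r=10: |-15|>|10| out[7]=225, l++
l=4 r=10: |-13|>|10| out[6]=169, l++
l=5 r=10: |-12|>|10| out[5]=144, l++
l=6 r=10: |-9|<=|10| out[4]=100, r--
l=6 r=9: |-9|>|-1| out[3]=81, l++
l=7 r=9: |-7|>|-1| out[2]=49, l++
l=8 r=9: |-3|>|-1| out[1]=9, l++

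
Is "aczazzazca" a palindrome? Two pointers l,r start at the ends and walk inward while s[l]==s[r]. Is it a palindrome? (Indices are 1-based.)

palindrome

[1,10] 'a'=='a' → l++,r--
[2,9] 'c'=='c' → l++,r--
[3,8] 'z'=='z' → l++,r--
[4,7] 'a'=='a' → l++,r--
[5,6] 'z'=='z' → l++,r--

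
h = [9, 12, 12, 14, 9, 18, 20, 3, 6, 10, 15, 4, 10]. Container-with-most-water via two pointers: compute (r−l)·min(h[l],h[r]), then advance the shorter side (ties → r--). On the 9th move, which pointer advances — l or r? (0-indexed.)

l=0 r=12: min(9,10)*12=108 best=108 *, l++
l=1 r=12: min(12,10)*11=110 best=110 *, r--
l=1 r=11: min(12,4)*10=40 best=110, r--
l=1 r=10: min(12,15)*9=108 best=110, l++
l=2 r=10: min(12,15)*8=96 best=110, l++
l=3 r=10: min(14,15)*7=98 best=110, l++
l=4 r=10: min(9,15)*6=54 best=110, l++
l=5 r=10: min(18,15)*5=75 best=110, r--
l=5 r=9: min(18,10)*4=40 best=110, r--

r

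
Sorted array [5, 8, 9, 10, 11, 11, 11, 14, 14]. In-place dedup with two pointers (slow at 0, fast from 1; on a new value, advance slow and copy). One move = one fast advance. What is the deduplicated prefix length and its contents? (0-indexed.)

slow=0 fast=1: a[fast]=8≠a[slow]=5 write a[1]=8, slow++,fast++
slow=1 fast=2: a[fast]=9≠a[slow]=8 write a[2]=9, slow++,fast++
slow=2 fast=3: a[fast]=10≠a[slow]=9 write a[3]=10, slow++,fast++
slow=3 fast=4: a[fast]=11≠a[slow]=10 write a[4]=11, slow++,fast++
slow=4 fast=5: a[fast]=11=a[slow] dup, fast++
slow=4 fast=6: a[fast]=11=a[slow] dup, fast++
slow=4 fast=7: a[fast]=14≠a[slow]=11 write a[5]=14, slow++,fast++
slow=5 fast=8: a[fast]=14=a[slow] dup, fast++

length 6; prefix = [5, 8, 9, 10, 11, 14]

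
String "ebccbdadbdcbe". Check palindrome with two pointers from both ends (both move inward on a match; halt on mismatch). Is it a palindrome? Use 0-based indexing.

not a palindrome (mismatch at 3,9)

[0,12] 'e'=='e' → l++,r--
[1,11] 'b'=='b' → l++,r--
[2,10] 'c'=='c' → l++,r--
[3,9] 'c'!='d' → stop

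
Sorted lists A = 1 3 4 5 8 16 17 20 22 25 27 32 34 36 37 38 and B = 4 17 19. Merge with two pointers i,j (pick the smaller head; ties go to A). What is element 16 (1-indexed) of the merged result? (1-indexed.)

merged[16] = 34

i=1 j=1: A[i]=1<=B[j]=4 take 1, i++
i=2 j=1: A[i]=3<=B[j]=4 take 3, i++
i=3 j=1: A[i]=4<=B[j]=4 take 4, i++
i=4 j=1: A[i]=5>B[j]=4 take 4, j++
i=4 j=2: A[i]=5<=B[j]=17 take 5, i++
i=5 j=2: A[i]=8<=B[j]=17 take 8, i++
i=6 j=2: A[i]=16<=B[j]=17 take 16, i++
i=7 j=2: A[i]=17<=B[j]=17 take 17, i++
i=8 j=2: A[i]=20>B[j]=17 take 17, j++
i=8 j=3: A[i]=20>B[j]=19 take 19, j++
i=8 j=4: B done, take A[i]=20, i++
i=9 j=4: B done, take A[i]=22, i++
i=10 j=4: B done, take A[i]=25, i++
i=11 j=4: B done, take A[i]=27, i++
i=12 j=4: B done, take A[i]=32, i++
i=13 j=4: B done, take A[i]=34, i++
i=14 j=4: B done, take A[i]=36, i++
i=15 j=4: B done, take A[i]=37, i++
i=16 j=4: B done, take A[i]=38, i++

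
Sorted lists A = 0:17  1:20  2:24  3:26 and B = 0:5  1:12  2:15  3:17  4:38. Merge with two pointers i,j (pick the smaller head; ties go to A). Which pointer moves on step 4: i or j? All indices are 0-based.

i=0 j=0: A[i]=17>B[j]=5 take 5, j++
i=0 j=1: A[i]=17>B[j]=12 take 12, j++
i=0 j=2: A[i]=17>B[j]=15 take 15, j++
i=0 j=3: A[i]=17<=B[j]=17 take 17, i++

i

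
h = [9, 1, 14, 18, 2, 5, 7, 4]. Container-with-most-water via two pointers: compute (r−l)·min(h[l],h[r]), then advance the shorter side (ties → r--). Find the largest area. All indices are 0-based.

max area = 42

l=0 r=7: min(9,4)*7=28 best=28 *, r--
l=0 r=6: min(9,7)*6=42 best=42 *, r--
l=0 r=5: min(9,5)*5=25 best=42, r--
l=0 r=4: min(9,2)*4=8 best=42, r--
l=0 r=3: min(9,18)*3=27 best=42, l++
l=1 r=3: min(1,18)*2=2 best=42, l++
l=2 r=3: min(14,18)*1=14 best=42, l++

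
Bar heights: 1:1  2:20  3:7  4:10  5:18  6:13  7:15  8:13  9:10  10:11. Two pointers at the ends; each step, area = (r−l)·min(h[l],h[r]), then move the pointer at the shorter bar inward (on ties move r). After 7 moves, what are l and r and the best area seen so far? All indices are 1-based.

l=2, r=4, best area=88

l=1 r=10: min(1,11)*9=9 best=9 *, l++
l=2 r=10: min(20,11)*8=88 best=88 *, r--
l=2 r=9: min(20,10)*7=70 best=88, r--
l=2 r=8: min(20,13)*6=78 best=88, r--
l=2 r=7: min(20,15)*5=75 best=88, r--
l=2 r=6: min(20,13)*4=52 best=88, r--
l=2 r=5: min(20,18)*3=54 best=88, r--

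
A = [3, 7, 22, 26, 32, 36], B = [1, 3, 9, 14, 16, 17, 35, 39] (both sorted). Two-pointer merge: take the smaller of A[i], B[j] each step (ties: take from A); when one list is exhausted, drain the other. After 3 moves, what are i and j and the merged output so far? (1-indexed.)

[i=1,j=1] A[i]=3>B[j]=1 take 1 → j++
[i=1,j=2] A[i]=3<=B[j]=3 take 3 → i++
[i=2,j=2] A[i]=7>B[j]=3 take 3 → j++

i=2, j=3, merged so far=[1, 3, 3]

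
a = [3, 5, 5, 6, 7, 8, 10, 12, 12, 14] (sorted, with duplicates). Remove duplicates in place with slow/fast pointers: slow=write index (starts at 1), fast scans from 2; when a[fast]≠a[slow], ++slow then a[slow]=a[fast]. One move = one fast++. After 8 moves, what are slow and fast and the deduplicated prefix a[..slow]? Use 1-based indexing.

slow=7, fast=10, prefix=[3, 5, 6, 7, 8, 10, 12]

(s=1,f=2) a[fast]=5≠a[slow]=3 write a[2]=5 → slow++,fast++
(s=2,f=3) a[fast]=5=a[slow] dup → fast++
(s=2,f=4) a[fast]=6≠a[slow]=5 write a[3]=6 → slow++,fast++
(s=3,f=5) a[fast]=7≠a[slow]=6 write a[4]=7 → slow++,fast++
(s=4,f=6) a[fast]=8≠a[slow]=7 write a[5]=8 → slow++,fast++
(s=5,f=7) a[fast]=10≠a[slow]=8 write a[6]=10 → slow++,fast++
(s=6,f=8) a[fast]=12≠a[slow]=10 write a[7]=12 → slow++,fast++
(s=7,f=9) a[fast]=12=a[slow] dup → fast++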